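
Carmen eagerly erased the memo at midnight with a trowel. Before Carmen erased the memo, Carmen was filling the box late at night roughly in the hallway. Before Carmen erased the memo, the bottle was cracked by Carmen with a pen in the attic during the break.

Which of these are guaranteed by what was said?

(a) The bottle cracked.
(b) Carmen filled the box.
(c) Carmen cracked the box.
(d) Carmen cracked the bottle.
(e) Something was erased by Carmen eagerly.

(a) Entailed — 'Carmen cracked the bottle' is causative; it entails the inchoative 'the bottle cracked'.
(b) Not entailed — 'was filling' is progressive on an accomplishment; it does not entail the completed 'filled'.
(c) Not entailed — Carmen cracked the bottle, not the box; the box belongs to the filling event.
(d) Entailed — dropping 'with a pen', 'during the break', 'in the attic' leaves a sub-description the original still satisfies.
(e) Entailed — this follows by dropping conjuncts from the erasing event's description.

(a), (d), (e)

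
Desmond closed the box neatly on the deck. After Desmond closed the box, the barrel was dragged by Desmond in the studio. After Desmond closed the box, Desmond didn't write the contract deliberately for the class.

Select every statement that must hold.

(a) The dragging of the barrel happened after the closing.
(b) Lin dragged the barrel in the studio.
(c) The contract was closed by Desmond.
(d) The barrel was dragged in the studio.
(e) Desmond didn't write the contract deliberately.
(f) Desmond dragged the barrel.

(a) Entailed — the narrative places the closing before the dragging.
(b) Not entailed — the passage has Desmond dragging the barrel, not Lin.
(c) Not entailed — Desmond closed the box, not the contract; the contract belongs to the writing event.
(d) Entailed — generalizing the agent leaves a sub-description the original still satisfies.
(e) Not entailed — dropping 'for the class' under negation is not valid — the original leaves open that Desmond wrote the contract some other way.
(f) Entailed — this follows by dropping conjuncts from the dragging event's description.

(a), (d), (f)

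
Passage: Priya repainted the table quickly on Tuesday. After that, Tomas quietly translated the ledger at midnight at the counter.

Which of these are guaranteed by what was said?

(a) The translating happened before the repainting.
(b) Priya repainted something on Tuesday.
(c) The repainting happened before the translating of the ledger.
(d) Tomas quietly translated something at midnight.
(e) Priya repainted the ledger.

(a) Not entailed — the narrative places the repainting before the translating, not after.
(b) Entailed — every conjunct here is already in the original repainting event.
(c) Entailed — the narrative places the repainting before the translating.
(d) Entailed — dropping 'at the counter' and generalizing the patient leaves a sub-description the original still satisfies.
(e) Not entailed — Priya repainted the table, not the ledger; the ledger belongs to the translating event.

(b), (c), (d)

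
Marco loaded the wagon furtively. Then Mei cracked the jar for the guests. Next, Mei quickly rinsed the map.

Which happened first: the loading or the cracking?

the loading

The connectives place the loading before the cracking.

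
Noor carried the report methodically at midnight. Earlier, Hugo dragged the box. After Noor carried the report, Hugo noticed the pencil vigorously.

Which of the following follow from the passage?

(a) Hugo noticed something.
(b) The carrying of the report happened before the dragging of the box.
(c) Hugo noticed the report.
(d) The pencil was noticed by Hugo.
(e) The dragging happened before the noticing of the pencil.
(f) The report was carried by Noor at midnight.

(a) Entailed — this follows by dropping conjuncts from the noticing event's description.
(b) Not entailed — the narrative places the dragging before the carrying, not after.
(c) Not entailed — Hugo noticed the pencil, not the report; the report belongs to the carrying event.
(d) Entailed — every conjunct here is already in the original noticing event.
(e) Entailed — the narrative places the dragging before the noticing.
(f) Entailed — the original entails any weakening of itself; this just drops 'methodically'.

(a), (d), (e), (f)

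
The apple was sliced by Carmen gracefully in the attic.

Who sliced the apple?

Carmen

'Carmen' marks the agent of the slicing event.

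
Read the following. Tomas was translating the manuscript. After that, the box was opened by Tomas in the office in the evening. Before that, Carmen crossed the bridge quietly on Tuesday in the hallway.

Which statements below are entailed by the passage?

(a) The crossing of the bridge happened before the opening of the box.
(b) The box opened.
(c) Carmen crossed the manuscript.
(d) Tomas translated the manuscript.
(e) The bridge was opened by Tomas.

(a), (b)

(a) Entailed — the narrative places the crossing before the opening.
(b) Entailed — 'Tomas opened the box' is causative; it entails the inchoative 'the box opened'.
(c) Not entailed — Carmen crossed the bridge, not the manuscript; the manuscript belongs to the translating event.
(d) Not entailed — 'was translating' is progressive on an accomplishment; it does not entail the completed 'translated'.
(e) Not entailed — Tomas opened the box, not the bridge; the bridge belongs to the crossing event.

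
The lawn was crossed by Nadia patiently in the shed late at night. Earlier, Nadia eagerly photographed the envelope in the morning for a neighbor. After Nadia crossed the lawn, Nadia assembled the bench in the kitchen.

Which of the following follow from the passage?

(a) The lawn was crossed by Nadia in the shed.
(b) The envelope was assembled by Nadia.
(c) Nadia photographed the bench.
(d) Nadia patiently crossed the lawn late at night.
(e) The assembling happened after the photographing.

(a) Entailed — the original entails any weakening of itself; this just drops 'patiently', 'late at night'.
(b) Not entailed — Nadia assembled the bench, not the envelope; the envelope belongs to the photographing event.
(c) Not entailed — Nadia photographed the envelope, not the bench; the bench belongs to the assembling event.
(d) Entailed — dropping 'in the shed' leaves a sub-description the original still satisfies.
(e) Entailed — the narrative places the photographing before the assembling.

(a), (d), (e)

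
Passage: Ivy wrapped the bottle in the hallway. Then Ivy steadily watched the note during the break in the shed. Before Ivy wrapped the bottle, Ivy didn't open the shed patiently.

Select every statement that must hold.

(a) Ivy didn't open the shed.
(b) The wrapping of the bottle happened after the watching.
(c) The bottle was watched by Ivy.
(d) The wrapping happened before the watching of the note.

(a) Not entailed — dropping 'patiently' under negation is not valid — the original leaves open that Ivy opened the shed some other way.
(b) Not entailed — the narrative places the wrapping before the watching, not after.
(c) Not entailed — Ivy watched the note, not the bottle; the bottle belongs to the wrapping event.
(d) Entailed — the narrative places the wrapping before the watching.

(d)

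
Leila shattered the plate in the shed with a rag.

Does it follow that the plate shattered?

yes

'Leila shattered the plate' is the causative; it entails the inchoative 'the plate shattered'.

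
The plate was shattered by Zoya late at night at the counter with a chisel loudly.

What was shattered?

'the plate' marks the patient of the shattering event.

the plate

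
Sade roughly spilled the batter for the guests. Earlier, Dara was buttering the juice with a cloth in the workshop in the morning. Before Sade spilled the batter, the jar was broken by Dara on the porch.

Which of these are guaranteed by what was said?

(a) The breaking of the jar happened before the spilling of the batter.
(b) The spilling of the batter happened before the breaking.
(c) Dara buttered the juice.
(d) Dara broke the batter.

(a)

(a) Entailed — the narrative places the breaking before the spilling.
(b) Not entailed — the narrative places the breaking before the spilling, not after.
(c) Not entailed — 'was buttering' is progressive on an accomplishment; it does not entail the completed 'buttered'.
(d) Not entailed — Dara broke the jar, not the batter; the batter belongs to the spilling event.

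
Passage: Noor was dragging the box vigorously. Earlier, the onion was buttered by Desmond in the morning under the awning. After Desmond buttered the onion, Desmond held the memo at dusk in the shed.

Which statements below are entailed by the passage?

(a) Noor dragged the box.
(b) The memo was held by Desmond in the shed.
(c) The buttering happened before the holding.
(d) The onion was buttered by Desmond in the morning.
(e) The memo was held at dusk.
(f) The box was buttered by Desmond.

(a), (b), (c), (d), (e)

(a) Entailed — 'drag' is an activity; 'was dragging' entails that some dragging happened, so 'dragged' holds.
(b) Entailed — dropping 'at dusk' leaves a sub-description the original still satisfies.
(c) Entailed — the narrative places the buttering before the holding.
(d) Entailed — every conjunct here is already in the original buttering event.
(e) Entailed — dropping 'in the shed' and generalizing the agent leaves a sub-description the original still satisfies.
(f) Not entailed — Desmond buttered the onion, not the box; the box belongs to the dragging event.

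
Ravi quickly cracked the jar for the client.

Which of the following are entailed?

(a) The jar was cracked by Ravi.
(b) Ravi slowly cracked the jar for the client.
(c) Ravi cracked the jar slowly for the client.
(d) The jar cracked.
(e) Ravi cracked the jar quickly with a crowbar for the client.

(a), (d)

(a) Entailed — this follows by dropping conjuncts from the cracking event's description.
(b) Not entailed — 'slowly' adds a manner not in (and inconsistent with) the original.
(c) Not entailed — 'slowly' adds a manner not in (and inconsistent with) the original.
(d) Entailed — 'Ravi cracked the jar' is causative; it entails the inchoative 'the jar cracked'.
(e) Not entailed — 'with a crowbar' adds information not in the original event.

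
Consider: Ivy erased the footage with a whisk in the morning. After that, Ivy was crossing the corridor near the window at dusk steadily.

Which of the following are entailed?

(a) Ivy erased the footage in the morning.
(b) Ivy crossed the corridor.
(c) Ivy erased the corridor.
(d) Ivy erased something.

(a) Entailed — every conjunct here is already in the original erasing event.
(b) Not entailed — 'was crossing' is progressive on an accomplishment; it does not entail the completed 'crossed'.
(c) Not entailed — Ivy erased the footage, not the corridor; the corridor belongs to the crossing event.
(d) Entailed — this follows by dropping conjuncts from the erasing event's description.

(a), (d)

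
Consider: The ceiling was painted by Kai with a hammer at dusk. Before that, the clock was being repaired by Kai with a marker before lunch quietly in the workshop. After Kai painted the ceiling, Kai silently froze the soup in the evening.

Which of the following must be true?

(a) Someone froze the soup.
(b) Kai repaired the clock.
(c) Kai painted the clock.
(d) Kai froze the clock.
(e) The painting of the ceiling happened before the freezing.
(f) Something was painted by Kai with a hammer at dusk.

(a), (e), (f)

(a) Entailed — this follows by dropping conjuncts from the freezing event's description.
(b) Not entailed — 'was repairing' is progressive on an accomplishment; it does not entail the completed 'repaired'.
(c) Not entailed — Kai painted the ceiling, not the clock; the clock belongs to the repairing event.
(d) Not entailed — Kai froze the soup, not the clock; the clock belongs to the repairing event.
(e) Entailed — the narrative places the painting before the freezing.
(f) Entailed — every conjunct here is already in the original painting event.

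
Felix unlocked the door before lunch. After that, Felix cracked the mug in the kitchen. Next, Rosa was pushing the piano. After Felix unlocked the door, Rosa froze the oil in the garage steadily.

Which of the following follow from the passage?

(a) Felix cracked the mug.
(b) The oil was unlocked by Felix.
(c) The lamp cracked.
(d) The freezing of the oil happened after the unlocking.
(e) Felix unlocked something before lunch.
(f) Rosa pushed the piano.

(a) Entailed — the original entails any weakening of itself; this just drops 'in the kitchen'.
(b) Not entailed — Felix unlocked the door, not the oil; the oil belongs to the freezing event.
(c) Not entailed — the mug is what cracked, not the lamp.
(d) Entailed — the narrative places the unlocking before the freezing.
(e) Entailed — the original entails any weakening of itself; this just generalizes the patient.
(f) Entailed — 'push' is an activity; 'was pushing' entails that some pushing happened, so 'pushed' holds.

(a), (d), (e), (f)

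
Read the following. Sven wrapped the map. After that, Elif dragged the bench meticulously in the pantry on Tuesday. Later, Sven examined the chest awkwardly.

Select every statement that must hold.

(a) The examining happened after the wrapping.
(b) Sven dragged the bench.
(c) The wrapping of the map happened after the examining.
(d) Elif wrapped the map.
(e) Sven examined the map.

(a)

(a) Entailed — the narrative places the wrapping before the examining.
(b) Not entailed — the passage has Elif dragging the bench, not Sven.
(c) Not entailed — the narrative places the wrapping before the examining, not after.
(d) Not entailed — the passage has Sven wrapping the map, not Elif.
(e) Not entailed — Sven examined the chest, not the map; the map belongs to the wrapping event.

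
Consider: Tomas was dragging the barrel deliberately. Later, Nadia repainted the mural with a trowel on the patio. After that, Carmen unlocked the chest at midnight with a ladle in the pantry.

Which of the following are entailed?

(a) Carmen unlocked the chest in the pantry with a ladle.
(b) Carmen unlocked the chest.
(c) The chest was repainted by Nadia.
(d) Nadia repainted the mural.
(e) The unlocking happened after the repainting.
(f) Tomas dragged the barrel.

(a) Entailed — dropping 'at midnight' leaves a sub-description the original still satisfies.
(b) Entailed — every conjunct here is already in the original unlocking event.
(c) Not entailed — Nadia repainted the mural, not the chest; the chest belongs to the unlocking event.
(d) Entailed — dropping 'with a trowel', 'on the patio' leaves a sub-description the original still satisfies.
(e) Entailed — the narrative places the repainting before the unlocking.
(f) Entailed — 'drag' is an activity; 'was dragging' entails that some dragging happened, so 'dragged' holds.

(a), (b), (d), (e), (f)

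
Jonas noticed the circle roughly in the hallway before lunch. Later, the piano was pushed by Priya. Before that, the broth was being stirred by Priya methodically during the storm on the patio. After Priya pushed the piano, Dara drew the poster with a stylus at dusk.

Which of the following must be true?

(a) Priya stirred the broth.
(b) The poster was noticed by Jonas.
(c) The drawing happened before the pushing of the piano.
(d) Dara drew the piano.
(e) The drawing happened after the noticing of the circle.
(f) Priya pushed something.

(a) Entailed — 'stir' is an activity; 'was stirring' entails that some stirring happened, so 'stirred' holds.
(b) Not entailed — Jonas noticed the circle, not the poster; the poster belongs to the drawing event.
(c) Not entailed — the narrative places the pushing before the drawing, not after.
(d) Not entailed — Dara drew the poster, not the piano; the piano belongs to the pushing event.
(e) Entailed — the narrative places the noticing before the drawing.
(f) Entailed — the original entails any weakening of itself; this just generalizes the patient.

(a), (e), (f)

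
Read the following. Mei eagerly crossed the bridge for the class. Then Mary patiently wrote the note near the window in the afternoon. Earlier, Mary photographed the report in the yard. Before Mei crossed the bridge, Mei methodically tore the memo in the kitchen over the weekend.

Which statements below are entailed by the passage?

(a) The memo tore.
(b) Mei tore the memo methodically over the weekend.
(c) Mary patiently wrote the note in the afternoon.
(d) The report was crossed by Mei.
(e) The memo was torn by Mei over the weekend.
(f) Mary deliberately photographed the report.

(a), (b), (c), (e)

(a) Entailed — 'Mei tore the memo' is causative; it entails the inchoative 'the memo tore'.
(b) Entailed — dropping 'in the kitchen' leaves a sub-description the original still satisfies.
(c) Entailed — the original entails any weakening of itself; this just drops 'near the window'.
(d) Not entailed — Mei crossed the bridge, not the report; the report belongs to the photographing event.
(e) Entailed — every conjunct here is already in the original tearing event.
(f) Not entailed — 'deliberately' adds information not in the original event.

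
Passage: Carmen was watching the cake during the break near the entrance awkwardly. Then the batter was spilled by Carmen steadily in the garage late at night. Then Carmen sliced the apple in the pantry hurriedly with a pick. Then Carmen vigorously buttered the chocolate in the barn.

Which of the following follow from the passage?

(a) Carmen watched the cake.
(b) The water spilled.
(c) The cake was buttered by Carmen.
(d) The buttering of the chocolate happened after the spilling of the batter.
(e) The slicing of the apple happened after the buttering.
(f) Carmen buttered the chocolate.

(a) Entailed — 'watch' is an activity; 'was watching' entails that some watching happened, so 'watched' holds.
(b) Not entailed — the batter is what spilled, not the water.
(c) Not entailed — Carmen buttered the chocolate, not the cake; the cake belongs to the watching event.
(d) Entailed — the narrative places the spilling before the buttering.
(e) Not entailed — the narrative places the slicing before the buttering, not after.
(f) Entailed — every conjunct here is already in the original buttering event.

(a), (d), (f)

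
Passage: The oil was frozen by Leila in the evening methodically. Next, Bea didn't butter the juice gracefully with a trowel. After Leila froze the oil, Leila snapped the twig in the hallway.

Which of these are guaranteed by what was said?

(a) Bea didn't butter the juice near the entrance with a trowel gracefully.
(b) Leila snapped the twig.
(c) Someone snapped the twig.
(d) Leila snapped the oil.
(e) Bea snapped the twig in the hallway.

(a), (b), (c)

(a) Entailed — under negation, adding a further restriction is entailed: if no such buttering event occurred, none occurred near the entrance either.
(b) Entailed — the original entails any weakening of itself; this just drops 'in the hallway'.
(c) Entailed — every conjunct here is already in the original snapping event.
(d) Not entailed — Leila snapped the twig, not the oil; the oil belongs to the freezing event.
(e) Not entailed — the passage has Leila snapping the twig, not Bea.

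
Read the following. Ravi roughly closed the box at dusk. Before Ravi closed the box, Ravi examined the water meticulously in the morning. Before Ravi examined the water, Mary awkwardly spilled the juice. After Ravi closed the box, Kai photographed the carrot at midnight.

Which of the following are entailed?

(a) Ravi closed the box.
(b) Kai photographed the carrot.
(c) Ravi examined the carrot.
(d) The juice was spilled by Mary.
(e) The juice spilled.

(a) Entailed — the original entails any weakening of itself; this just drops 'at dusk', 'roughly'.
(b) Entailed — dropping 'at midnight' leaves a sub-description the original still satisfies.
(c) Not entailed — Ravi examined the water, not the carrot; the carrot belongs to the photographing event.
(d) Entailed — the original entails any weakening of itself; this just drops 'awkwardly'.
(e) Entailed — 'Mary spilled the juice' is causative; it entails the inchoative 'the juice spilled'.

(a), (b), (d), (e)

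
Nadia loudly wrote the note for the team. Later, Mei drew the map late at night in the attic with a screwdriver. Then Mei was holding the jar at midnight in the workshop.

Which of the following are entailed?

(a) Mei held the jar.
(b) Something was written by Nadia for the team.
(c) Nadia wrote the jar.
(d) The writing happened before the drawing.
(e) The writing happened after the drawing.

(a) Entailed — 'hold' is an activity; 'was holding' entails that some holding happened, so 'held' holds.
(b) Entailed — this follows by dropping conjuncts from the writing event's description.
(c) Not entailed — Nadia wrote the note, not the jar; the jar belongs to the holding event.
(d) Entailed — the narrative places the writing before the drawing.
(e) Not entailed — the narrative places the writing before the drawing, not after.

(a), (b), (d)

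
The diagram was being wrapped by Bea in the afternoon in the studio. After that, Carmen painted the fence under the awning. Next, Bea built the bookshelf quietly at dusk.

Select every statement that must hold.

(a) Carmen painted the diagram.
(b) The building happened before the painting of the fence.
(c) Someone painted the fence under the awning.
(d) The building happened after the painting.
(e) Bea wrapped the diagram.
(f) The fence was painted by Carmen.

(c), (d), (f)

(a) Not entailed — Carmen painted the fence, not the diagram; the diagram belongs to the wrapping event.
(b) Not entailed — the narrative places the painting before the building, not after.
(c) Entailed — the original entails any weakening of itself; this just generalizes the agent.
(d) Entailed — the narrative places the painting before the building.
(e) Not entailed — 'was wrapping' is progressive on an accomplishment; it does not entail the completed 'wrapped'.
(f) Entailed — every conjunct here is already in the original painting event.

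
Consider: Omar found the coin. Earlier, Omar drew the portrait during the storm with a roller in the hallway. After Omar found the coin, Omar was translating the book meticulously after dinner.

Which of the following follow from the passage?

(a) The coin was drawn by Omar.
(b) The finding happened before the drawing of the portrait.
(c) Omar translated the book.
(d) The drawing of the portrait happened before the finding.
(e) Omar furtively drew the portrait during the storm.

(a) Not entailed — Omar drew the portrait, not the coin; the coin belongs to the finding event.
(b) Not entailed — the narrative places the drawing before the finding, not after.
(c) Not entailed — 'was translating' is progressive on an accomplishment; it does not entail the completed 'translated'.
(d) Entailed — the narrative places the drawing before the finding.
(e) Not entailed — 'furtively' adds information not in the original event.

(d)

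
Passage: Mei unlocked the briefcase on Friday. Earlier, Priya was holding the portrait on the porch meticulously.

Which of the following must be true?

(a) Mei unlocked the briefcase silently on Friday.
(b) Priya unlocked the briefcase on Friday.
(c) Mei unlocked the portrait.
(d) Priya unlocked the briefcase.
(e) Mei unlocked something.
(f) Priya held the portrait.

(a) Not entailed — 'silently' adds information not in the original event.
(b) Not entailed — the passage has Mei unlocking the briefcase, not Priya.
(c) Not entailed — Mei unlocked the briefcase, not the portrait; the portrait belongs to the holding event.
(d) Not entailed — the passage has Mei unlocking the briefcase, not Priya.
(e) Entailed — every conjunct here is already in the original unlocking event.
(f) Entailed — 'hold' is an activity; 'was holding' entails that some holding happened, so 'held' holds.

(e), (f)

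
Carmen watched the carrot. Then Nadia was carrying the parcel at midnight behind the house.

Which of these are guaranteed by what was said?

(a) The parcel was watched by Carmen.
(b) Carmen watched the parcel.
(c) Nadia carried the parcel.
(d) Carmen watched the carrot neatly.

(a) Not entailed — Carmen watched the carrot, not the parcel; the parcel belongs to the carrying event.
(b) Not entailed — Carmen watched the carrot, not the parcel; the parcel belongs to the carrying event.
(c) Entailed — 'carry' is an activity; 'was carrying' entails that some carrying happened, so 'carried' holds.
(d) Not entailed — 'neatly' adds information not in the original event.

(c)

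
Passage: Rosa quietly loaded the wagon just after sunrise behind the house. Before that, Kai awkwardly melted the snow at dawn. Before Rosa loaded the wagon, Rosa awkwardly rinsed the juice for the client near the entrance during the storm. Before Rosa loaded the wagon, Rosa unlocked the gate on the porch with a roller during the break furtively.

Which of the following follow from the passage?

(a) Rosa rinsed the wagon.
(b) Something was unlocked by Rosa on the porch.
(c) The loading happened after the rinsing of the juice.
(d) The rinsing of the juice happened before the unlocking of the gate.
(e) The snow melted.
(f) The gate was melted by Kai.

(a) Not entailed — Rosa rinsed the juice, not the wagon; the wagon belongs to the loading event.
(b) Entailed — this follows by dropping conjuncts from the unlocking event's description.
(c) Entailed — the narrative places the rinsing before the loading.
(d) Not entailed — the narrative doesn't order the rinsing relative to the unlocking.
(e) Entailed — 'Kai melted the snow' is causative; it entails the inchoative 'the snow melted'.
(f) Not entailed — Kai melted the snow, not the gate; the gate belongs to the unlocking event.

(b), (c), (e)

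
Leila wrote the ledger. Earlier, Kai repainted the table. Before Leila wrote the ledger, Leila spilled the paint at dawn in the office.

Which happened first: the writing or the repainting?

the repainting

The connectives place the repainting before the writing.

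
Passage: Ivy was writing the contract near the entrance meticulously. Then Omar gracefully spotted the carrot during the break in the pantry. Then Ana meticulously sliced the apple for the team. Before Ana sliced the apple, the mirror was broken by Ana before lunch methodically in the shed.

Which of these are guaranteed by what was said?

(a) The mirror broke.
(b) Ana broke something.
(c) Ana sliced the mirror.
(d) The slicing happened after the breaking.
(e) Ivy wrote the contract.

(a) Entailed — 'Ana broke the mirror' is causative; it entails the inchoative 'the mirror broke'.
(b) Entailed — every conjunct here is already in the original breaking event.
(c) Not entailed — Ana sliced the apple, not the mirror; the mirror belongs to the breaking event.
(d) Entailed — the narrative places the breaking before the slicing.
(e) Not entailed — 'was writing' is progressive on an accomplishment; it does not entail the completed 'wrote'.

(a), (b), (d)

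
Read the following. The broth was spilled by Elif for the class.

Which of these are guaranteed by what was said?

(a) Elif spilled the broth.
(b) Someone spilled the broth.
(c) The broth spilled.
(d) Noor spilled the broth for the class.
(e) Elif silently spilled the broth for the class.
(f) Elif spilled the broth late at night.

(a) Entailed — this follows by dropping conjuncts from the spilling event's description.
(b) Entailed — this follows by dropping conjuncts from the spilling event's description.
(c) Entailed — 'Elif spilled the broth' is causative; it entails the inchoative 'the broth spilled'.
(d) Not entailed — the passage has Elif spilling the broth, not Noor.
(e) Not entailed — 'silently' adds information not in the original event.
(f) Not entailed — 'late at night' adds information not in the original event.

(a), (b), (c)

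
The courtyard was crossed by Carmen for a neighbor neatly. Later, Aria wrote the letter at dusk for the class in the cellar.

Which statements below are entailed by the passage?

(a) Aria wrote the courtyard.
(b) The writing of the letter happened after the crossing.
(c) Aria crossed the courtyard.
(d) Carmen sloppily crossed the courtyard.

(b)

(a) Not entailed — Aria wrote the letter, not the courtyard; the courtyard belongs to the crossing event.
(b) Entailed — the narrative places the crossing before the writing.
(c) Not entailed — the passage has Carmen crossing the courtyard, not Aria.
(d) Not entailed — 'sloppily' adds a manner not in (and inconsistent with) the original.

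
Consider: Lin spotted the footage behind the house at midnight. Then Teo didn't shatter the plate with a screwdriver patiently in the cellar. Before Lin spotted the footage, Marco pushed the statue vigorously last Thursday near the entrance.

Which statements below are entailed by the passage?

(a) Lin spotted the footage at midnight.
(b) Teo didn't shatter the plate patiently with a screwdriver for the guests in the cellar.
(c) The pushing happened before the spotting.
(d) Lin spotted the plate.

(a) Entailed — the original entails any weakening of itself; this just drops 'behind the house'.
(b) Entailed — under negation, adding a further restriction is entailed: if no such shattering event occurred, none occurred for the guests either.
(c) Entailed — the narrative places the pushing before the spotting.
(d) Not entailed — Lin spotted the footage, not the plate; the plate belongs to the shattering event.

(a), (b), (c)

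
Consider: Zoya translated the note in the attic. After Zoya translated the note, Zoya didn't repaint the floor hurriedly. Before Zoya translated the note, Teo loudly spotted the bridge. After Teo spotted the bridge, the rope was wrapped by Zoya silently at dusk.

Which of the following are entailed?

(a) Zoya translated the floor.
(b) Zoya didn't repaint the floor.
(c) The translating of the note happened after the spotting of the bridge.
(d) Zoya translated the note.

(a) Not entailed — Zoya translated the note, not the floor; the floor belongs to the repainting event.
(b) Not entailed — dropping 'hurriedly' under negation is not valid — the original leaves open that Zoya repainted the floor some other way.
(c) Entailed — the narrative places the spotting before the translating.
(d) Entailed — every conjunct here is already in the original translating event.

(c), (d)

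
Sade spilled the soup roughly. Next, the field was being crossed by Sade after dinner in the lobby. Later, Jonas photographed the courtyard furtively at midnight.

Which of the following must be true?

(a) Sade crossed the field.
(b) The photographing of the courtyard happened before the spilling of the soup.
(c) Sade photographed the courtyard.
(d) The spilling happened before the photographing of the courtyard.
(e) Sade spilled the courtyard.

(d)

(a) Not entailed — 'was crossing' is progressive on an accomplishment; it does not entail the completed 'crossed'.
(b) Not entailed — the narrative places the spilling before the photographing, not after.
(c) Not entailed — the passage has Jonas photographing the courtyard, not Sade.
(d) Entailed — the narrative places the spilling before the photographing.
(e) Not entailed — Sade spilled the soup, not the courtyard; the courtyard belongs to the photographing event.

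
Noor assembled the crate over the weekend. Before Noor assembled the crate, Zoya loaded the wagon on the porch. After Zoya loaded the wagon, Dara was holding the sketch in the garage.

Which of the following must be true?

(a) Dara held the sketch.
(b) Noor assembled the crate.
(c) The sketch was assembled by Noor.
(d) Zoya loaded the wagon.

(a), (b), (d)

(a) Entailed — 'hold' is an activity; 'was holding' entails that some holding happened, so 'held' holds.
(b) Entailed — dropping 'over the weekend' leaves a sub-description the original still satisfies.
(c) Not entailed — Noor assembled the crate, not the sketch; the sketch belongs to the holding event.
(d) Entailed — the original entails any weakening of itself; this just drops 'on the porch'.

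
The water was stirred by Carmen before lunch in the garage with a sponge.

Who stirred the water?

Carmen

'Carmen' marks the agent of the stirring event.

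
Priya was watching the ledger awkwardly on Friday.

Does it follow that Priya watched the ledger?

'watch' is atelic; if Priya was watching the ledger, then Priya watched the ledger (for some time).

yes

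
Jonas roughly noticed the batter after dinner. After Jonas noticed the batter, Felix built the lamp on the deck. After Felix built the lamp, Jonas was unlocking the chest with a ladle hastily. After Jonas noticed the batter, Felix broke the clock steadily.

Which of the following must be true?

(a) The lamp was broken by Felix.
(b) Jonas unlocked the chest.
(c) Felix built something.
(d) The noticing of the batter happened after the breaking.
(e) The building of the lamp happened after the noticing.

(a) Not entailed — Felix broke the clock, not the lamp; the lamp belongs to the building event.
(b) Not entailed — 'was unlocking' is progressive on an accomplishment; it does not entail the completed 'unlocked'.
(c) Entailed — every conjunct here is already in the original building event.
(d) Not entailed — the narrative places the noticing before the breaking, not after.
(e) Entailed — the narrative places the noticing before the building.

(c), (e)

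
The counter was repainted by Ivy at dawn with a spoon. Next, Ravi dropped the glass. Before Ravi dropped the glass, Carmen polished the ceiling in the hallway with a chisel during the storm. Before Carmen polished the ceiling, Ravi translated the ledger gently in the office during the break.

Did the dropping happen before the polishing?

no

The narrative orders the polishing before the dropping.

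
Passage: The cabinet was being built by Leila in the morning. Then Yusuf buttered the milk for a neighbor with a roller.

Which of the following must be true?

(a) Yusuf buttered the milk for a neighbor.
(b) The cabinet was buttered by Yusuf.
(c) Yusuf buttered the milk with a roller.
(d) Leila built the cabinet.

(a), (c)

(a) Entailed — dropping 'with a roller' leaves a sub-description the original still satisfies.
(b) Not entailed — Yusuf buttered the milk, not the cabinet; the cabinet belongs to the building event.
(c) Entailed — every conjunct here is already in the original buttering event.
(d) Not entailed — 'was building' is progressive on an accomplishment; it does not entail the completed 'built'.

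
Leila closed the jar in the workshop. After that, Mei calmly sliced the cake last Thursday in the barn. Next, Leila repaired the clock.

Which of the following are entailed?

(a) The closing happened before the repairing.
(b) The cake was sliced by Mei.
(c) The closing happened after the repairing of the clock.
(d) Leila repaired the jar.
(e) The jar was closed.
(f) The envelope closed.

(a), (b), (e)

(a) Entailed — the narrative places the closing before the repairing.
(b) Entailed — the original entails any weakening of itself; this just drops 'last Thursday', 'in the barn', 'calmly'.
(c) Not entailed — the narrative places the closing before the repairing, not after.
(d) Not entailed — Leila repaired the clock, not the jar; the jar belongs to the closing event.
(e) Entailed — dropping 'in the workshop' and generalizing the agent leaves a sub-description the original still satisfies.
(f) Not entailed — the jar is what closed, not the envelope.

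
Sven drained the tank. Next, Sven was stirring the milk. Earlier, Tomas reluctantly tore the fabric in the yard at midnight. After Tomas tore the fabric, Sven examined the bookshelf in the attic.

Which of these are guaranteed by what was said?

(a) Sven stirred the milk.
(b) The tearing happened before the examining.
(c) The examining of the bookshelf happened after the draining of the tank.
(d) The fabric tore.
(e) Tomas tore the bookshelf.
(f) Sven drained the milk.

(a), (b), (d)

(a) Entailed — 'stir' is an activity; 'was stirring' entails that some stirring happened, so 'stirred' holds.
(b) Entailed — the narrative places the tearing before the examining.
(c) Not entailed — the narrative doesn't order the draining relative to the examining.
(d) Entailed — 'Tomas tore the fabric' is causative; it entails the inchoative 'the fabric tore'.
(e) Not entailed — Tomas tore the fabric, not the bookshelf; the bookshelf belongs to the examining event.
(f) Not entailed — Sven drained the tank, not the milk; the milk belongs to the stirring event.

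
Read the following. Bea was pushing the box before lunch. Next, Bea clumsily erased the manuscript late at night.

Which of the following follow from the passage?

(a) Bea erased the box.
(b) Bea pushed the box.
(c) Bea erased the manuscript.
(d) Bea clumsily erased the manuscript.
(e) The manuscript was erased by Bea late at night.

(b), (c), (d), (e)

(a) Not entailed — Bea erased the manuscript, not the box; the box belongs to the pushing event.
(b) Entailed — 'push' is an activity; 'was pushing' entails that some pushing happened, so 'pushed' holds.
(c) Entailed — this follows by dropping conjuncts from the erasing event's description.
(d) Entailed — dropping 'late at night' leaves a sub-description the original still satisfies.
(e) Entailed — every conjunct here is already in the original erasing event.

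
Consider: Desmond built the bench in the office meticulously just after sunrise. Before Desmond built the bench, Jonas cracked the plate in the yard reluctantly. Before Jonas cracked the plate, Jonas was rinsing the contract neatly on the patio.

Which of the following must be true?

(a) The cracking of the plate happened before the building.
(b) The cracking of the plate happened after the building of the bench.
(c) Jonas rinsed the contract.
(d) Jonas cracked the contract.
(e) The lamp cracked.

(a) Entailed — the narrative places the cracking before the building.
(b) Not entailed — the narrative places the cracking before the building, not after.
(c) Entailed — 'rinse' is an activity; 'was rinsing' entails that some rinsing happened, so 'rinsed' holds.
(d) Not entailed — Jonas cracked the plate, not the contract; the contract belongs to the rinsing event.
(e) Not entailed — the plate is what cracked, not the lamp.

(a), (c)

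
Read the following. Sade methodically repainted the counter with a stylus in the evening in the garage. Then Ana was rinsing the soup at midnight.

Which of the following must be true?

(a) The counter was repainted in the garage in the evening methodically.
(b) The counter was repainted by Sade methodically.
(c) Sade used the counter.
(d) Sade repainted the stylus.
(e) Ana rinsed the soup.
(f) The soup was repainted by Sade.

(a), (b), (e)

(a) Entailed — dropping 'with a stylus' and generalizing the agent leaves a sub-description the original still satisfies.
(b) Entailed — every conjunct here is already in the original repainting event.
(c) Not entailed — the counter is the patient, not an instrument — Sade used a stylus.
(d) Not entailed — the stylus is the instrument, not what was repainted.
(e) Entailed — 'rinse' is an activity; 'was rinsing' entails that some rinsing happened, so 'rinsed' holds.
(f) Not entailed — Sade repainted the counter, not the soup; the soup belongs to the rinsing event.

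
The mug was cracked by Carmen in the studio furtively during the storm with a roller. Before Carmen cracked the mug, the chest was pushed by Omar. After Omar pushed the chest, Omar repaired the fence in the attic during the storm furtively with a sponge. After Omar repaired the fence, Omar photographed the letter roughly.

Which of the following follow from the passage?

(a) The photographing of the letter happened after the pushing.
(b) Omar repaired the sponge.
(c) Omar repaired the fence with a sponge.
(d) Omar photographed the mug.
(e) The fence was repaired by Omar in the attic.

(a), (c), (e)

(a) Entailed — the narrative places the pushing before the photographing.
(b) Not entailed — the sponge is the instrument, not what was repaired.
(c) Entailed — this follows by dropping conjuncts from the repairing event's description.
(d) Not entailed — Omar photographed the letter, not the mug; the mug belongs to the cracking event.
(e) Entailed — every conjunct here is already in the original repairing event.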